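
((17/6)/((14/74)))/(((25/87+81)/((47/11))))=50431/64064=0.79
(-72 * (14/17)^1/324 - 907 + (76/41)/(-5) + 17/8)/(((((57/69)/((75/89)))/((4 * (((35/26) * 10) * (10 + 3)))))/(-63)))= 40732245.82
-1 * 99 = -99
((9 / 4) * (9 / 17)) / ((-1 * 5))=-81 / 340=-0.24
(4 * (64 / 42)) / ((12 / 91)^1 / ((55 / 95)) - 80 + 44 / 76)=-347776 / 4518531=-0.08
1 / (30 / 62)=2.07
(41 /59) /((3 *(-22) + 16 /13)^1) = -533 /49678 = -0.01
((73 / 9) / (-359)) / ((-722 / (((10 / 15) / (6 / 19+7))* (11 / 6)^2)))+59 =54372737245 / 921571668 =59.00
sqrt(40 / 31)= 2* sqrt(310) / 31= 1.14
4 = 4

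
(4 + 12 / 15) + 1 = 29 / 5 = 5.80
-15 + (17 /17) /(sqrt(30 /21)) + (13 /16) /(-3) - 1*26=-40.43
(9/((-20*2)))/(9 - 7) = -9/80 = -0.11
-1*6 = -6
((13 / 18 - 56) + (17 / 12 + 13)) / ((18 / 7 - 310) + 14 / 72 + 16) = 10297 / 73391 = 0.14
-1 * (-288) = 288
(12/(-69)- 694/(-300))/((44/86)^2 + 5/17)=232006973/60281850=3.85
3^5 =243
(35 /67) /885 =7 /11859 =0.00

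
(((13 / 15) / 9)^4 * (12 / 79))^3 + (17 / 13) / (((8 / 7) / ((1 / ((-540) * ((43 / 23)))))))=-0.00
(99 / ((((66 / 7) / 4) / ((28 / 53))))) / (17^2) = 0.08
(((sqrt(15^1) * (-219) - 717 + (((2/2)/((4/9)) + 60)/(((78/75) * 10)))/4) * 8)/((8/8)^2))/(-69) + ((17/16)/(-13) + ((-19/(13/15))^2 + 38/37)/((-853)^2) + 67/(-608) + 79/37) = 5401690957364697/63623551252768 + 584 * sqrt(15)/23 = 183.24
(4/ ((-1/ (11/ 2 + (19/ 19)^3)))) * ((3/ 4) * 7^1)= -273/ 2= -136.50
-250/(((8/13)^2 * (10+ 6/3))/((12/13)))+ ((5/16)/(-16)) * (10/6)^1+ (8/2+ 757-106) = 464015/768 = 604.19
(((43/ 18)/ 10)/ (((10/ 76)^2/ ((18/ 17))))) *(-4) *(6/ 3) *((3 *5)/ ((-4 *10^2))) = 46569/ 10625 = 4.38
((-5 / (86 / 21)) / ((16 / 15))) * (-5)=7875 / 1376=5.72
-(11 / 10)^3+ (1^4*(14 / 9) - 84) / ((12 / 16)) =-3003937 / 27000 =-111.26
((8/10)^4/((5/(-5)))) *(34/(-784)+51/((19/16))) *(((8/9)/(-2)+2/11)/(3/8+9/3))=1.37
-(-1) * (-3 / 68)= -3 / 68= -0.04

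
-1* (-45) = 45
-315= -315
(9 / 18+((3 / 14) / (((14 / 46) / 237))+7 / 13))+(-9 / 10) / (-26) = 2139561 / 12740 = 167.94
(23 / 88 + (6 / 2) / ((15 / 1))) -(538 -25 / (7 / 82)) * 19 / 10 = -286631 / 616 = -465.31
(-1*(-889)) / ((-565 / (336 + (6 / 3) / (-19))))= -5673598 / 10735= -528.51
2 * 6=12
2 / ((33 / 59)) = 118 / 33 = 3.58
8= 8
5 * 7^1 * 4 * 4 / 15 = 112 / 3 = 37.33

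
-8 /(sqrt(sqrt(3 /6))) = -8 * 2^(1 /4) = -9.51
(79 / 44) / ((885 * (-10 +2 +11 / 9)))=-237 / 791780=-0.00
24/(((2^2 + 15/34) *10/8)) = 3264/755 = 4.32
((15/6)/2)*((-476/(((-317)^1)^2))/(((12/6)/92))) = -27370/100489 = -0.27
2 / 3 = 0.67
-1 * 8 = -8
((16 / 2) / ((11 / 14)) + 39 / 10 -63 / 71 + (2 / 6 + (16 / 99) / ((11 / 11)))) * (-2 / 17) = -962231 / 597465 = -1.61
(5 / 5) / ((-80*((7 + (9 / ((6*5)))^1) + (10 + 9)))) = -1 / 2104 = -0.00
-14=-14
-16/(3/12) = -64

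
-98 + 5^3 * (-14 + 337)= 40277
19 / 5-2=9 / 5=1.80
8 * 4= 32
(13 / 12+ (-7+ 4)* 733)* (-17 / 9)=448375 / 108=4151.62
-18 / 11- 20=-238 / 11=-21.64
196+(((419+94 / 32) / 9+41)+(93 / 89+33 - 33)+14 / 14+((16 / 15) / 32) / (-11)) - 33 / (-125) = 5043202433 / 17622000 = 286.19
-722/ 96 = -361/ 48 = -7.52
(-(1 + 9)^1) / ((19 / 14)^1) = -140 / 19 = -7.37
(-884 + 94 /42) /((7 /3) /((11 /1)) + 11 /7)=-203687 /412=-494.39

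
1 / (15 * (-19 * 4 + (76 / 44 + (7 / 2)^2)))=-44 / 40935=-0.00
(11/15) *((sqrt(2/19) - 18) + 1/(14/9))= -891/70 + 11 *sqrt(38)/285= -12.49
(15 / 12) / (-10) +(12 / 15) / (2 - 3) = -37 / 40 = -0.92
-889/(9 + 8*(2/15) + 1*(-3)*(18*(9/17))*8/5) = 226695/9097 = 24.92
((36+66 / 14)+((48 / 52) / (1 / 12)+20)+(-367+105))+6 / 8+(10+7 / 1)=-172.46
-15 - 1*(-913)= 898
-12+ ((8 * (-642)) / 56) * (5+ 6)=-7146 / 7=-1020.86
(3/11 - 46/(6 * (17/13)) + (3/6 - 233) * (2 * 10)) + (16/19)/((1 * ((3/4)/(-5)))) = -16561258/3553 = -4661.20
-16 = -16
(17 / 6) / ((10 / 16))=68 / 15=4.53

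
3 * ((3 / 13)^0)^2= 3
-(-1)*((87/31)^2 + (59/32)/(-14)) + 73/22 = 52390615/4735808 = 11.06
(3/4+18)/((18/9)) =9.38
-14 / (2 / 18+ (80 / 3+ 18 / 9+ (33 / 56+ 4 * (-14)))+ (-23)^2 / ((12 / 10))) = -7056 / 208757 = -0.03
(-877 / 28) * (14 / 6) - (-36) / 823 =-721339 / 9876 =-73.04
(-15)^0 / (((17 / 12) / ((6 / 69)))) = 24 / 391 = 0.06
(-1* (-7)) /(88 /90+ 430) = 315 /19394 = 0.02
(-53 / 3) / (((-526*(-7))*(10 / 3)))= -53 / 36820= -0.00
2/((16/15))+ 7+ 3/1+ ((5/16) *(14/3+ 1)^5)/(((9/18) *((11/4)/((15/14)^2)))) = 44716165/29106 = 1536.32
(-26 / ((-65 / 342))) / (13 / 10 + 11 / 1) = 456 / 41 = 11.12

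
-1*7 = -7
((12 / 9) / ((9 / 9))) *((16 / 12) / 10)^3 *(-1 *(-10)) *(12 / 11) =0.03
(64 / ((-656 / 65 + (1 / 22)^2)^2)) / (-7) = -63342822400 / 705372631047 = -0.09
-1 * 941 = -941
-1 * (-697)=697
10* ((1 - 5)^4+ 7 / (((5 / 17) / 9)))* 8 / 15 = 37616 / 15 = 2507.73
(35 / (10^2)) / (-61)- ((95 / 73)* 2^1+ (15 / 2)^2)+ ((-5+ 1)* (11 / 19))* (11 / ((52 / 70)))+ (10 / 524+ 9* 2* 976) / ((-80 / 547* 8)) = -557284517170809 / 36885944576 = -15108.32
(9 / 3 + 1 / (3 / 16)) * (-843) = -7025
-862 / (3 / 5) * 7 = -30170 / 3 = -10056.67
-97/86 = -1.13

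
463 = 463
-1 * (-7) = 7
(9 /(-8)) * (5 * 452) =-5085 /2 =-2542.50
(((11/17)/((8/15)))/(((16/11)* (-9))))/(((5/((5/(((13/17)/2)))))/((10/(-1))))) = 3025/1248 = 2.42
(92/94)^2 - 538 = -1186326/2209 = -537.04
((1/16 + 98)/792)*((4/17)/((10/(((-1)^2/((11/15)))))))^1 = 523/131648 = 0.00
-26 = -26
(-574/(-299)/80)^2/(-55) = -82369/7867288000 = -0.00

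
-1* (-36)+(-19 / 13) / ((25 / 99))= 9819 / 325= 30.21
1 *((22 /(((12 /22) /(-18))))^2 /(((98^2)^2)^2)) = 131769 /2126907556454464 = 0.00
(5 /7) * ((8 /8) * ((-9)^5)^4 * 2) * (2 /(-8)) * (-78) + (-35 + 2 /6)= 7112234293548303347857 /21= 338677823502300159421.76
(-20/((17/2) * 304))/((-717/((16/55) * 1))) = 8/2547501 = 0.00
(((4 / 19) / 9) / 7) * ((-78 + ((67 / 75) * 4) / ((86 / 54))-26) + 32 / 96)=-186908 / 551475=-0.34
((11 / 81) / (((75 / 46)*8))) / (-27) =-253 / 656100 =-0.00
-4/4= -1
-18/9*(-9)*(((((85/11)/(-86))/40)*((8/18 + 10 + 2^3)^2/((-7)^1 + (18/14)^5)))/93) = 1968318191/46399597200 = 0.04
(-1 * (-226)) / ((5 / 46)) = 10396 / 5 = 2079.20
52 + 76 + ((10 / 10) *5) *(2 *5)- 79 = 99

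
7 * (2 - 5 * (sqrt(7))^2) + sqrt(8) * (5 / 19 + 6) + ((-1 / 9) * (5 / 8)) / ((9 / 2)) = -213.30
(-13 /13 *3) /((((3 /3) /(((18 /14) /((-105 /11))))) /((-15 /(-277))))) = 297 /13573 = 0.02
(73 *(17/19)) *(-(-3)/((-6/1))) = -1241/38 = -32.66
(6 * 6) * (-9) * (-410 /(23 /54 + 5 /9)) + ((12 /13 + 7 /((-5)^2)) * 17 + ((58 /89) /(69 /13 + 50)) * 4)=149207501325981 /1102244975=135366.91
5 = 5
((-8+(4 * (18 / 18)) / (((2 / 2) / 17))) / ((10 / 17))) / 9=34 / 3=11.33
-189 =-189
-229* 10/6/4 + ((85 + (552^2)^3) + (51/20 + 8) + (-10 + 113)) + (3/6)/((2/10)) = 848702968281173089/30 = 28290098942705769.63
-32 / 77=-0.42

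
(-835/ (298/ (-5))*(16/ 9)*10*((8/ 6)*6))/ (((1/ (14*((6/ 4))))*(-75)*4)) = -187040/ 1341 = -139.48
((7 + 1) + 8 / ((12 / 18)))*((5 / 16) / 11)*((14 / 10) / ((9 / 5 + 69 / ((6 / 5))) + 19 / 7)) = 1225 / 95502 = 0.01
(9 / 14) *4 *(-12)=-216 / 7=-30.86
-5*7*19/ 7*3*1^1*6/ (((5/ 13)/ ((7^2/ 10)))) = -108927/ 5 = -21785.40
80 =80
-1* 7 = -7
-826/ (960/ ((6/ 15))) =-413/ 1200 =-0.34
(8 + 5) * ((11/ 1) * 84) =12012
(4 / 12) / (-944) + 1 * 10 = 28319 / 2832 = 10.00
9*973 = 8757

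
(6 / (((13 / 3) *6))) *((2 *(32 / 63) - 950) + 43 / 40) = -2388731 / 10920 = -218.75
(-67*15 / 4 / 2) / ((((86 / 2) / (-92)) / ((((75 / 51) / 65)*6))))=346725 / 9503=36.49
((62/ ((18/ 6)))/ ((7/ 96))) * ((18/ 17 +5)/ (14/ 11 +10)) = 18128/ 119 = 152.34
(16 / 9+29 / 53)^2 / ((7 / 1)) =1229881 / 1592703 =0.77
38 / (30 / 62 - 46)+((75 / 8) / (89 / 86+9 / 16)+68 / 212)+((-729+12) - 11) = -59391687279 / 82186517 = -722.65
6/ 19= 0.32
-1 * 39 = -39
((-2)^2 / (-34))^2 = 4 / 289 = 0.01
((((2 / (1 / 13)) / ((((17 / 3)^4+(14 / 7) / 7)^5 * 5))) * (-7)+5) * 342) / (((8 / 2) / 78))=11404361210626697054955952851427419 / 342011132422455186206930115245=33345.00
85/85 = 1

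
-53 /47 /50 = -53 /2350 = -0.02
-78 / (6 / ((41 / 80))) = -533 / 80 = -6.66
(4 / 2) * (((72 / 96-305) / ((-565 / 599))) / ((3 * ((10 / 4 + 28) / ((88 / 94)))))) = 32075252 / 4859565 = 6.60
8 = 8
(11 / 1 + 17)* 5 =140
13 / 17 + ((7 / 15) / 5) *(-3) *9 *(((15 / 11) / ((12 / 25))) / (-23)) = 18511 / 17204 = 1.08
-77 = -77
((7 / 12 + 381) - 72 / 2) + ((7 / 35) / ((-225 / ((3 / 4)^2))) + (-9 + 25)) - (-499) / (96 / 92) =5038747 / 6000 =839.79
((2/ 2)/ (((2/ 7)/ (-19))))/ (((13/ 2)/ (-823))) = 109459/ 13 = 8419.92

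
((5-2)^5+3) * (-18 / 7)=-4428 / 7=-632.57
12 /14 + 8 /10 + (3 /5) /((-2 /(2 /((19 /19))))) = 37 /35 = 1.06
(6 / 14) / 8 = 0.05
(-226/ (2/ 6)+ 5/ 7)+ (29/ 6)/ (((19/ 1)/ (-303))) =-200661/ 266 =-754.36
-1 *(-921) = 921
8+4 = 12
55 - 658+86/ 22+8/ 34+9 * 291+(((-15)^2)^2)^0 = 2021.14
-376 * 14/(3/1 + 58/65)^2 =-22240400/64009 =-347.46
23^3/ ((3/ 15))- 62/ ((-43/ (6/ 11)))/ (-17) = 60834.95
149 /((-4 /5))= -745 /4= -186.25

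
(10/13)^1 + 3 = 49/13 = 3.77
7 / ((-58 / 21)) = -147 / 58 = -2.53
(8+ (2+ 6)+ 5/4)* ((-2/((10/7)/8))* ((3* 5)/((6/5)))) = -2415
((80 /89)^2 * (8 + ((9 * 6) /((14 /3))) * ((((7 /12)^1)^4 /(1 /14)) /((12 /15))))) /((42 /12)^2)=805050 /388129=2.07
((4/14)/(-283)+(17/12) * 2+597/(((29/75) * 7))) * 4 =22001210/24621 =893.60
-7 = -7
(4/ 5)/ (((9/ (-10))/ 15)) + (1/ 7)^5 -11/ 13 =-9294232/ 655473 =-14.18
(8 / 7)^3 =512 / 343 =1.49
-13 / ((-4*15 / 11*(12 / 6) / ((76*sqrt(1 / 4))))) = 2717 / 60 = 45.28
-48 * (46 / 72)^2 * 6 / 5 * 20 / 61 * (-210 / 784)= 2645 / 1281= 2.06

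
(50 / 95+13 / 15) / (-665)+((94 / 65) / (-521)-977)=-1254135061976 / 1283652825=-977.00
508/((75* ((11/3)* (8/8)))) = 508/275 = 1.85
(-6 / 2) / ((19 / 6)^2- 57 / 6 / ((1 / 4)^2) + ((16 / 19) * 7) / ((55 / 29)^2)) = 6207300 / 290363813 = 0.02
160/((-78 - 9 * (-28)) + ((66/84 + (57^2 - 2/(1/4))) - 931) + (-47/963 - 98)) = 2157120/32177987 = 0.07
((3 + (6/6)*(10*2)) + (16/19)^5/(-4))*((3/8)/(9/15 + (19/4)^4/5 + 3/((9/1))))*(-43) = -3510129195360/976937432153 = -3.59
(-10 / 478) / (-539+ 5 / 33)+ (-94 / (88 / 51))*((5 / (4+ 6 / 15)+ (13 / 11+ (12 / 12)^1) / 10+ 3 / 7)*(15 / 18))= -2331125308583 / 28797308848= -80.95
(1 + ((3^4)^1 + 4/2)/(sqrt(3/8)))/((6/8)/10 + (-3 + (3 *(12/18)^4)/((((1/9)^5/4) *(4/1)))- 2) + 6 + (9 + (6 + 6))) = 40/1400563 + 6640 *sqrt(6)/4201689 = 0.00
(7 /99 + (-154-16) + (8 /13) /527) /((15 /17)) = -192.59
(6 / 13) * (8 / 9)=0.41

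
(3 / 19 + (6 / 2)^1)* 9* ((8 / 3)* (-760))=-57600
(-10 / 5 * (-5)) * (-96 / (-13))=960 / 13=73.85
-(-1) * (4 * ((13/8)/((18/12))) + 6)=31/3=10.33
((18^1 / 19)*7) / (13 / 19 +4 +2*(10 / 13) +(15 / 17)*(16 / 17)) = 473382 / 503473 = 0.94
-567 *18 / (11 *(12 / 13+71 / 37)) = -4909086 / 15037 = -326.47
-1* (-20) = 20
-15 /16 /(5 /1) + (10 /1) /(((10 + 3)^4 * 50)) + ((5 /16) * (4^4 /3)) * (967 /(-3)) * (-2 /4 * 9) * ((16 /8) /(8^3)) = 689605377 /4569760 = 150.91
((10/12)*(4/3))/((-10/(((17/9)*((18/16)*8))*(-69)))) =391/3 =130.33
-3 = -3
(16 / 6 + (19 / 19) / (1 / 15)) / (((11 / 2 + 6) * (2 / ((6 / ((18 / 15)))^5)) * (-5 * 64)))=-33125 / 4416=-7.50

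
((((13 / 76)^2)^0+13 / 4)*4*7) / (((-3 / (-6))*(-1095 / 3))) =-238 / 365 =-0.65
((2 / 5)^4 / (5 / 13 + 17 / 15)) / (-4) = -39 / 9250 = -0.00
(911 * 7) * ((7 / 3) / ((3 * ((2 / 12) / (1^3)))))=89278 / 3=29759.33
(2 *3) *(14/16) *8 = 42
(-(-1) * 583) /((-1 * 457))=-583 /457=-1.28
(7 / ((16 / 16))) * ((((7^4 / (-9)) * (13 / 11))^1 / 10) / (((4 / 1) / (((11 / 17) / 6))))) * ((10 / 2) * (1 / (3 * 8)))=-218491 / 176256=-1.24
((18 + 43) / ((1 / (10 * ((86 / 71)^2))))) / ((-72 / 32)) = -18046240 / 45369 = -397.77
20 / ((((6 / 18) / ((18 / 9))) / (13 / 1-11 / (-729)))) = 379520 / 243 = 1561.81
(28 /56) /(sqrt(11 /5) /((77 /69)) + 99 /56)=16940 /26039 -5152 *sqrt(55) /78117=0.16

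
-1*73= -73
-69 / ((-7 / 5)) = 345 / 7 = 49.29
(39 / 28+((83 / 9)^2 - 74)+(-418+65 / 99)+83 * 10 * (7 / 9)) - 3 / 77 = 6002873 / 24948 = 240.62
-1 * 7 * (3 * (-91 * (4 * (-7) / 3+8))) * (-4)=10192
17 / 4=4.25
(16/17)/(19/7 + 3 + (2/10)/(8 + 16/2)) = 8960/54519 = 0.16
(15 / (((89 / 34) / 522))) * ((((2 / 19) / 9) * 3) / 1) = 177480 / 1691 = 104.96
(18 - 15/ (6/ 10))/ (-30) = 7/ 30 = 0.23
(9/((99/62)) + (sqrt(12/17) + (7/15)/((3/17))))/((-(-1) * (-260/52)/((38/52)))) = -77881/64350-19 * sqrt(51)/1105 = -1.33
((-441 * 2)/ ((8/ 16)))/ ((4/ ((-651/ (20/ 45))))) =645954.75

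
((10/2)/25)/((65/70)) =14/65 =0.22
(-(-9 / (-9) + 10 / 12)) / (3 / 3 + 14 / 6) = -11 / 20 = -0.55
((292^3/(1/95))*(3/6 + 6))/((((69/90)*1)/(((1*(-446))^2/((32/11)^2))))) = 43363256895569325/92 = 471339748864883.97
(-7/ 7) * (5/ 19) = -5/ 19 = -0.26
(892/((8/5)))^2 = 1243225/4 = 310806.25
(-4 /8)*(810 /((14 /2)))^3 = -265720500 /343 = -774695.34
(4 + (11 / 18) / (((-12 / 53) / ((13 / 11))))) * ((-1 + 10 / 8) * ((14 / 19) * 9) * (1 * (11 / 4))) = 13475 / 3648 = 3.69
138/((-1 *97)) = -138/97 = -1.42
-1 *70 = -70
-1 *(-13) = 13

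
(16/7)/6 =8/21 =0.38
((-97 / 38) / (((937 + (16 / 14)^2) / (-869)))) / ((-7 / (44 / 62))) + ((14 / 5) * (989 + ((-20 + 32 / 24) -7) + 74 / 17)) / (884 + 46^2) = 1718170508173 / 2589568318125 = 0.66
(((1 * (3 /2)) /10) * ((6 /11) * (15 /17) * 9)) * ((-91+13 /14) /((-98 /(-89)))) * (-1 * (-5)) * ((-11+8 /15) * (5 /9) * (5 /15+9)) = 264299295 /18326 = 14422.09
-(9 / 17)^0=-1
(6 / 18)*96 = 32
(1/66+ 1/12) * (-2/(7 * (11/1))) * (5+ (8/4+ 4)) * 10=-65/231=-0.28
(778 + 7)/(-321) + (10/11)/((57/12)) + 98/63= -140593/201267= -0.70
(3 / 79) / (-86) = -3 / 6794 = -0.00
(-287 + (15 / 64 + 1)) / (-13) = 18289 / 832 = 21.98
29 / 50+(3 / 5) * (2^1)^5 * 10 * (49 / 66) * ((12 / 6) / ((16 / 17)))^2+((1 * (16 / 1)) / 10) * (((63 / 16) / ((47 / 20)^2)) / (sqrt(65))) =504 * sqrt(65) / 28717+177172 / 275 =644.40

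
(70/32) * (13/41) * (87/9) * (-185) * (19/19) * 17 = -41498275/1968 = -21086.52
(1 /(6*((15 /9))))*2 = 1 /5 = 0.20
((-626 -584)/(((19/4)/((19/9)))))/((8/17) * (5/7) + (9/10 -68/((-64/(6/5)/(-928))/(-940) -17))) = -145588550800/1417535577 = -102.71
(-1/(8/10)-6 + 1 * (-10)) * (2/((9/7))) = -161/6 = -26.83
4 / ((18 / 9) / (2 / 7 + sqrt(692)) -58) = -1966460 / 28514027 -196 * sqrt(173) / 28514027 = -0.07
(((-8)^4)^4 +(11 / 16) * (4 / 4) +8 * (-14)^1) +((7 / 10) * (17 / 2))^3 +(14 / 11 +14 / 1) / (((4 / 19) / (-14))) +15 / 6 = 24769797950457313249 / 88000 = 281474976709742.20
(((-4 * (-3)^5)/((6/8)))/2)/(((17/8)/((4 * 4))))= 82944/17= 4879.06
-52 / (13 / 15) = -60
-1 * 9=-9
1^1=1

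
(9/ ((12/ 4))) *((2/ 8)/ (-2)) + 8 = 61/ 8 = 7.62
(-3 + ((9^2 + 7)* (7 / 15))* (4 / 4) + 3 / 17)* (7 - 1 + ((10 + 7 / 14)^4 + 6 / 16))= 79065559 / 170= 465091.52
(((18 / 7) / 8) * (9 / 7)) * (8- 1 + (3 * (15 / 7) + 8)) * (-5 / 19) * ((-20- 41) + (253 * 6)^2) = -5369954.63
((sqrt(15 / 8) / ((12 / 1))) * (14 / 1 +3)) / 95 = 17 * sqrt(30) / 4560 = 0.02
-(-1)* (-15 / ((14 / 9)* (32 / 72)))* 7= -1215 / 8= -151.88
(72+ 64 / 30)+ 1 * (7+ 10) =1367 / 15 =91.13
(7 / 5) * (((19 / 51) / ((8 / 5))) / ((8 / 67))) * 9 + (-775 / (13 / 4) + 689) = 6719945 / 14144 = 475.11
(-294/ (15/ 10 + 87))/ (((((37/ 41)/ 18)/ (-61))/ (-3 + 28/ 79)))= -1844117352/ 172457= -10693.20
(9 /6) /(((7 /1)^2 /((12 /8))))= 9 /196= 0.05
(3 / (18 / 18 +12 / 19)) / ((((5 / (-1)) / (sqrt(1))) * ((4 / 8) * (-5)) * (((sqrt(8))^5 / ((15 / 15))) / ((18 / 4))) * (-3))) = -171 * sqrt(2) / 198400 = -0.00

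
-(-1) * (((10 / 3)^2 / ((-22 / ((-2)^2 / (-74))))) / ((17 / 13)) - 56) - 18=-4606754 / 62271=-73.98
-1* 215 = -215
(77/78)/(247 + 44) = 0.00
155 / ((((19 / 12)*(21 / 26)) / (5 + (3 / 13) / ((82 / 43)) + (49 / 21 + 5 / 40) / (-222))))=321322285 / 518814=619.34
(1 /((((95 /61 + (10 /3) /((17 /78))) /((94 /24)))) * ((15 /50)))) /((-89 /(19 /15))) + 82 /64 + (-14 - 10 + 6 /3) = -27855794431 /1343757600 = -20.73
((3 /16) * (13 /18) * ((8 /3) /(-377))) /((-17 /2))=1 /8874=0.00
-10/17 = -0.59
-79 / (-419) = 79 / 419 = 0.19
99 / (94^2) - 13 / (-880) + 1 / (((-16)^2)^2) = 206957207 / 7962296320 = 0.03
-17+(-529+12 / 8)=-1089 / 2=-544.50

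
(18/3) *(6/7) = 36/7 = 5.14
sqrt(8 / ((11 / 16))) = 8*sqrt(22) / 11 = 3.41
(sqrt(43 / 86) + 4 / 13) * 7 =28 / 13 + 7 * sqrt(2) / 2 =7.10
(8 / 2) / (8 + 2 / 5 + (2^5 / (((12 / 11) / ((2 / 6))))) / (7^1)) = 630 / 1543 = 0.41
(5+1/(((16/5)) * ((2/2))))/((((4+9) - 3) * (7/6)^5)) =4131/16807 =0.25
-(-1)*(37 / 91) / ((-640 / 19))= -703 / 58240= -0.01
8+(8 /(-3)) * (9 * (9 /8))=-19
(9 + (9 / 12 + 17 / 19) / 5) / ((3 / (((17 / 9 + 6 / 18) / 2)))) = 3545 / 1026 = 3.46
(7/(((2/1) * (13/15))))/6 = 0.67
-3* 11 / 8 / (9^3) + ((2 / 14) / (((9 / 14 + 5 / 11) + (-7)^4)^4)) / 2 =-205986151199376529430075 / 36403370721067254512551704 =-0.01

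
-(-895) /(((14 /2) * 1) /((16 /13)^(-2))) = 151255 /1792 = 84.41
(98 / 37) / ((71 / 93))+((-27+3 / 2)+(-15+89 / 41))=-7509313 / 215414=-34.86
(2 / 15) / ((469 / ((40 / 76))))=4 / 26733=0.00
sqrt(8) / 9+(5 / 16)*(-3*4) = -15 / 4+2*sqrt(2) / 9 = -3.44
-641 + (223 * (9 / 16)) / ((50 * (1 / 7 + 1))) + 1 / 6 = -638.64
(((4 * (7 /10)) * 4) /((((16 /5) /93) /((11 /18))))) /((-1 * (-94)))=2387 /1128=2.12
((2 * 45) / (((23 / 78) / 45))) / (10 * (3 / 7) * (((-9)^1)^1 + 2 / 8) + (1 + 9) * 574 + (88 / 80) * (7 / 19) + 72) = 2500875 / 1051514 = 2.38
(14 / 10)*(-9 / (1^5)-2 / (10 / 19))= -448 / 25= -17.92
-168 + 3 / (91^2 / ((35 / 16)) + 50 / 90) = -168.00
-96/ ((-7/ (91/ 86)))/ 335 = 624/ 14405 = 0.04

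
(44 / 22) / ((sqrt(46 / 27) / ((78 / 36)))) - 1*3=-3+13*sqrt(138) / 46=0.32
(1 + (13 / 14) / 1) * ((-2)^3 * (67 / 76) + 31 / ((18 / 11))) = 1743 / 76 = 22.93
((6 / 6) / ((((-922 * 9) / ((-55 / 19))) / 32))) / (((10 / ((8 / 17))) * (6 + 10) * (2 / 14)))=308 / 1340127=0.00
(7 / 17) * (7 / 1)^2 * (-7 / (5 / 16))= -38416 / 85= -451.95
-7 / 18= -0.39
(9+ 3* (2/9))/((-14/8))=-116/21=-5.52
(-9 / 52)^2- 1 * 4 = -10735 / 2704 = -3.97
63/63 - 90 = -89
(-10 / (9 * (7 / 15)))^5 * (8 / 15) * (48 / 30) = -800000000 / 12252303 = -65.29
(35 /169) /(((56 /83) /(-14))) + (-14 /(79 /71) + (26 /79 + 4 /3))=-2437973 /160212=-15.22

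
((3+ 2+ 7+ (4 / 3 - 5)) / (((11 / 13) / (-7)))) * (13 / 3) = -29575 / 99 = -298.74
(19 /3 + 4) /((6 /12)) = 62 /3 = 20.67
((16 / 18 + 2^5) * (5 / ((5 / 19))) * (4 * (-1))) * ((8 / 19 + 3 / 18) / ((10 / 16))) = -317312 / 135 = -2350.46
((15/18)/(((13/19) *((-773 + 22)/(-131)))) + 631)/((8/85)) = 3142888855/468624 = 6706.63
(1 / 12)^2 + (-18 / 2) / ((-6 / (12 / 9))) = 289 / 144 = 2.01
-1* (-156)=156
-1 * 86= -86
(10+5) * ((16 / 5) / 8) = 6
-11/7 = -1.57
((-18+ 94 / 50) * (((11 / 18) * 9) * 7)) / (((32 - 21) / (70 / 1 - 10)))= -16926 / 5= -3385.20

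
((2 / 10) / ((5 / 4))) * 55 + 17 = 129 / 5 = 25.80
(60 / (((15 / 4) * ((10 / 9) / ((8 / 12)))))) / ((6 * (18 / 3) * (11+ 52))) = 4 / 945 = 0.00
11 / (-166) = -11 / 166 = -0.07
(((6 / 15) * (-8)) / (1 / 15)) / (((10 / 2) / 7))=-336 / 5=-67.20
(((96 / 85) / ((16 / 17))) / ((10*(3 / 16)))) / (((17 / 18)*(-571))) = -288 / 242675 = -0.00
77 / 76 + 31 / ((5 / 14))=33369 / 380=87.81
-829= -829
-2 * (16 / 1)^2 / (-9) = 512 / 9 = 56.89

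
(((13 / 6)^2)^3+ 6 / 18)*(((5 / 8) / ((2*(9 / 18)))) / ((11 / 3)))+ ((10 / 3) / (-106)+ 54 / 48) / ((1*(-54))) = 1281756769 / 72534528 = 17.67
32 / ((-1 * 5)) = -32 / 5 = -6.40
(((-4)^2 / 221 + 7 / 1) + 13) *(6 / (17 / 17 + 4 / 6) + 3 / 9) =261724 / 3315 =78.95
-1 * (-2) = 2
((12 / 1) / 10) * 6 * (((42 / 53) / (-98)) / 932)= -27 / 432215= -0.00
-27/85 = -0.32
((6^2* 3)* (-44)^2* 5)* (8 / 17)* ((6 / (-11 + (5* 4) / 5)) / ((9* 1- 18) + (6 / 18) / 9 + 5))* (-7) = -1354890240 / 1819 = -744854.45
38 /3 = 12.67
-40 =-40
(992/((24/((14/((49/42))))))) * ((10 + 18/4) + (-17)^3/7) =-2386504/7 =-340929.14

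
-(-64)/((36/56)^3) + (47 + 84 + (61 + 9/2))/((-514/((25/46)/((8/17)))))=66314474039/275783616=240.46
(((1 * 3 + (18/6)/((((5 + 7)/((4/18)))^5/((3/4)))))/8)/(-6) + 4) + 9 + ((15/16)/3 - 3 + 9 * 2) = 276723454463/9795520512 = 28.25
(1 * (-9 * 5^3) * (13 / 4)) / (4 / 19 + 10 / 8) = -92625 / 37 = -2503.38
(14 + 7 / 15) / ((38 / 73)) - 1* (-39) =38071 / 570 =66.79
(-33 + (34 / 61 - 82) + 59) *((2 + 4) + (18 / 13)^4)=-536.44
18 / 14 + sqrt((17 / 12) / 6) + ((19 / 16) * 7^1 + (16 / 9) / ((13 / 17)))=sqrt(34) / 12 + 156239 / 13104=12.41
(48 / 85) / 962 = 24 / 40885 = 0.00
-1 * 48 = -48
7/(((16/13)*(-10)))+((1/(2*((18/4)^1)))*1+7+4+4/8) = 11.04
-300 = -300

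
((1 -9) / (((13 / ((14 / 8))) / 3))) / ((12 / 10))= -35 / 13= -2.69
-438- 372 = -810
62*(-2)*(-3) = 372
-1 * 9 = -9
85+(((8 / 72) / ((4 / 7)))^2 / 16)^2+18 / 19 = 702160155187 / 8169652224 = 85.95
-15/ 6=-5/ 2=-2.50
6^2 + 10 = 46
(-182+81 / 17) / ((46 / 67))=-8777 / 34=-258.15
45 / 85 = 9 / 17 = 0.53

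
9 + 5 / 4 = 41 / 4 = 10.25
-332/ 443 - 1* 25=-11407/ 443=-25.75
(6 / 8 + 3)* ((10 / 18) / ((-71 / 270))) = -1125 / 142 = -7.92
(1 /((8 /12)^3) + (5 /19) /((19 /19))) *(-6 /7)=-237 /76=-3.12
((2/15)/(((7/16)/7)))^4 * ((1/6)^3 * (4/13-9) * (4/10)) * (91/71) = -207355904/485240625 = -0.43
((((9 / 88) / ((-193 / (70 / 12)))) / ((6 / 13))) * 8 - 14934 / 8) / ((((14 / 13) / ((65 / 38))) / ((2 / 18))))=-837231070 / 2541231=-329.46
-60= -60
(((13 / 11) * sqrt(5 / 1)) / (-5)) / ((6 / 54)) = -117 * sqrt(5) / 55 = -4.76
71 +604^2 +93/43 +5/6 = 94141619/258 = 364890.00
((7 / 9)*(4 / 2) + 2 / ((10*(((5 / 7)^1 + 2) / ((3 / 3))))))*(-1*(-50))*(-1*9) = -13930 / 19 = -733.16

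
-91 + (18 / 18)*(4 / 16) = -363 / 4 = -90.75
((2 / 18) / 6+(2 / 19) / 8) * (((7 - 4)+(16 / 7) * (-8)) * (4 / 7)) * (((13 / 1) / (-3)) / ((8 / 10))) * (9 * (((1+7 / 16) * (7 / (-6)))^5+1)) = -45217395842636875 / 273280313327616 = -165.46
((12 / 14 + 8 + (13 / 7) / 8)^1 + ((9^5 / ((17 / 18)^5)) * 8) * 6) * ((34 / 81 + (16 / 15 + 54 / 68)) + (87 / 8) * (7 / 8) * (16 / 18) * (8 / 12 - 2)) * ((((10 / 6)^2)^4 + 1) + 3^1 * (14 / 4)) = -2410844734.92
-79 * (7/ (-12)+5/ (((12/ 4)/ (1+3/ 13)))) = -18091/ 156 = -115.97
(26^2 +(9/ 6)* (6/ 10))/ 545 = 6769/ 5450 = 1.24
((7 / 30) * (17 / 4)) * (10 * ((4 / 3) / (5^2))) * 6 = 238 / 75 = 3.17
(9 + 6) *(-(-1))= 15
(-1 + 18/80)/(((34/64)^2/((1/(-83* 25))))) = 3968/2998375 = 0.00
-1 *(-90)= 90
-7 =-7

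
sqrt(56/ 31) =2 *sqrt(434)/ 31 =1.34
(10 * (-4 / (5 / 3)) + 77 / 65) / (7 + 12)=-1483 / 1235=-1.20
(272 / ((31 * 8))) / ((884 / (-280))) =-140 / 403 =-0.35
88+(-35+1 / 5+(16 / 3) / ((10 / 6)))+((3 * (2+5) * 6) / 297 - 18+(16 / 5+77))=19639 / 165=119.02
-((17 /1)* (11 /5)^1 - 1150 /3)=5189 /15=345.93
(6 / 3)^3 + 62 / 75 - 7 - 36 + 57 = 22.83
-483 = -483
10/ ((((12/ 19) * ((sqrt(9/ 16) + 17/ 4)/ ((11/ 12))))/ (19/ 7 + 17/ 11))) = 779/ 63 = 12.37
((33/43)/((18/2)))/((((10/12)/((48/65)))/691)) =52.21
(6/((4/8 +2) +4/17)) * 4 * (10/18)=4.87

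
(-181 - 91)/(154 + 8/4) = -68/39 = -1.74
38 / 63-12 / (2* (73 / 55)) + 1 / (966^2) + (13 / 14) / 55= -4871218633 / 1248873780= -3.90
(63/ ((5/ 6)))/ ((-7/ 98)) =-1058.40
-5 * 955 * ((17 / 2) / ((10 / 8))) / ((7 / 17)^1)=-551990 / 7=-78855.71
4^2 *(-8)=-128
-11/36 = -0.31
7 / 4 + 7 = 8.75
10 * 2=20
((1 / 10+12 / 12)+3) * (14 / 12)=287 / 60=4.78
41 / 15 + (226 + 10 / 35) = 24047 / 105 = 229.02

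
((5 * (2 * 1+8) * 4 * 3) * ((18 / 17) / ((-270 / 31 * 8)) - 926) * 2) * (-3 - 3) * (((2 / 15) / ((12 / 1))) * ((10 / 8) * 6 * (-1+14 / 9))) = 47226775 / 153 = 308671.73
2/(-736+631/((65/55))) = -26/2627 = -0.01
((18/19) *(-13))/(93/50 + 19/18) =-26325/6232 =-4.22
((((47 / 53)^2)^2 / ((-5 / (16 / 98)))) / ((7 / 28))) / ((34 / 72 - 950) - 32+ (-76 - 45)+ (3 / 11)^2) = 680188493952 / 9283626810861515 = 0.00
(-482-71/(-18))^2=74046025/324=228537.11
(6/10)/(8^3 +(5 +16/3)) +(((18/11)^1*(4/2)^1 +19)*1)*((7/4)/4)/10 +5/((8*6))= 8933569/8273760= 1.08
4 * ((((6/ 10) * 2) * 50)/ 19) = 240/ 19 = 12.63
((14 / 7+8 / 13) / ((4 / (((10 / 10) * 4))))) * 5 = 170 / 13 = 13.08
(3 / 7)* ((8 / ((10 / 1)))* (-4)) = -48 / 35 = -1.37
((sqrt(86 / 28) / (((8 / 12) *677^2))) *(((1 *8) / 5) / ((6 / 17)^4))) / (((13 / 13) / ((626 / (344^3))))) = 26142073 *sqrt(602) / 70525222489774080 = 0.00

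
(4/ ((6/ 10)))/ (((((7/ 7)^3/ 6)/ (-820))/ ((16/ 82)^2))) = -51200/ 41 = -1248.78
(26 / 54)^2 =0.23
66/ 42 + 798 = 799.57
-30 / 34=-15 / 17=-0.88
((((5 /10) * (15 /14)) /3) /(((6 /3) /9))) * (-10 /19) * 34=-3825 /266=-14.38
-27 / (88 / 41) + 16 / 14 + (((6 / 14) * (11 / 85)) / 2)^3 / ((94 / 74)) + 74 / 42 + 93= 27223203710119 / 326710201125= 83.33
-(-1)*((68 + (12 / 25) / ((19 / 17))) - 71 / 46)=1461459 / 21850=66.89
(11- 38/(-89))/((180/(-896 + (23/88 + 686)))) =-2085641/156640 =-13.31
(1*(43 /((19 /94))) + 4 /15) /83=60706 /23655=2.57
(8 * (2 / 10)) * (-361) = -2888 / 5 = -577.60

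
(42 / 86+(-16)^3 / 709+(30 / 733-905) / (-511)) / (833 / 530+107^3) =-21290666788360 / 7414251699189671763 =-0.00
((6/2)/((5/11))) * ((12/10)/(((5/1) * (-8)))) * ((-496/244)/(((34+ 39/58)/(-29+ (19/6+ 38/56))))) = -62686371/214674250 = -0.29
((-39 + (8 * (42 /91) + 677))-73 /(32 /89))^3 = 6076692164472587 /71991296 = 84408706.36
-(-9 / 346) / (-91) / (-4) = 9 / 125944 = 0.00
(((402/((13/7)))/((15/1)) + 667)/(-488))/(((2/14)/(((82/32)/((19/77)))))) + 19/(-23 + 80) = -2926850141/28928640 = -101.17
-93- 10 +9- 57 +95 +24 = -32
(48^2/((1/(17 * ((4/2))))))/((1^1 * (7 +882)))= 78336/889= 88.12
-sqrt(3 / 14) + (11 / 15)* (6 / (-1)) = -22 / 5- sqrt(42) / 14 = -4.86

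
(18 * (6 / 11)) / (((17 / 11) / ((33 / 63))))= 396 / 119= 3.33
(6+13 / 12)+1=97 / 12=8.08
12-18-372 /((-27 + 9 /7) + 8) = 15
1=1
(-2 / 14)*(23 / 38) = -23 / 266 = -0.09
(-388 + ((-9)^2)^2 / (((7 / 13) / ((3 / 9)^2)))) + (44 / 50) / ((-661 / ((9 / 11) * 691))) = 111638459 / 115675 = 965.10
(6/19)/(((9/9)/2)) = 12/19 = 0.63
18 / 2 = 9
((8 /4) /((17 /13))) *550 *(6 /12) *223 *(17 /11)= 144950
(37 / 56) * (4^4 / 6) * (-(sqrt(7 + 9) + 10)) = -1184 / 3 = -394.67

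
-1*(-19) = 19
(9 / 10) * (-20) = -18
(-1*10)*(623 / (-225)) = 1246 / 45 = 27.69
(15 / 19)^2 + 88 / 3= 32443 / 1083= 29.96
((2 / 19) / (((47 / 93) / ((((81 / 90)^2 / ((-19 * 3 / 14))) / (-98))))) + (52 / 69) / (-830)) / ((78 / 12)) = -16499443 / 221061770475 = -0.00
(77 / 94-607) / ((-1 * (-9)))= -56981 / 846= -67.35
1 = 1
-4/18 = -2/9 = -0.22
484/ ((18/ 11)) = 2662/ 9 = 295.78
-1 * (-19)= 19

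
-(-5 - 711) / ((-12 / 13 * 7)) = -2327 / 21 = -110.81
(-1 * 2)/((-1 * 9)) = 0.22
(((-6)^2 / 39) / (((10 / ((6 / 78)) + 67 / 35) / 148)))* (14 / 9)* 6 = 580160 / 60021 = 9.67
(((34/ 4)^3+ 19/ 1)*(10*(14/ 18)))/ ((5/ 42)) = 248185/ 6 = 41364.17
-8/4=-2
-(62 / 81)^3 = -238328 / 531441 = -0.45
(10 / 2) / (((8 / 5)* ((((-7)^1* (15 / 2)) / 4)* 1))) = -5 / 21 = -0.24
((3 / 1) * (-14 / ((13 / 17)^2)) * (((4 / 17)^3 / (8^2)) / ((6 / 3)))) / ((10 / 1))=-21 / 28730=-0.00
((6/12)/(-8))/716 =-1/11456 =-0.00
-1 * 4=-4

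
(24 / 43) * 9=5.02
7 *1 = 7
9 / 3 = 3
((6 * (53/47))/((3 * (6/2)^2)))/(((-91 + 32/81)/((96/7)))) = -91584/2414531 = -0.04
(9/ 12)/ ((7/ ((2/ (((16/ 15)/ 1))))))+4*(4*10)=35885/ 224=160.20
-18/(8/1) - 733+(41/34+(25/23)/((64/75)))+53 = -17010573/25024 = -679.77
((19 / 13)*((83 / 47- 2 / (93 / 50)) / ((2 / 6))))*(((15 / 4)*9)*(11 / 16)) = 85181085 / 1212224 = 70.27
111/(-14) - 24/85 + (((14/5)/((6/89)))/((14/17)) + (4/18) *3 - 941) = -534376/595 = -898.11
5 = 5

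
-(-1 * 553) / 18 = 553 / 18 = 30.72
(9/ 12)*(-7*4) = -21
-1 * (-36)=36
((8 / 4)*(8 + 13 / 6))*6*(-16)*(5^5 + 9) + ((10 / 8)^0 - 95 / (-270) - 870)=-6118436.65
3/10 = 0.30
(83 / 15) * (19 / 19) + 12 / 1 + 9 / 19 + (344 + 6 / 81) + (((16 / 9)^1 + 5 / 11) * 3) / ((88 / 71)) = 912434189 / 2482920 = 367.48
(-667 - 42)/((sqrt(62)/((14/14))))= -709 * sqrt(62)/62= -90.04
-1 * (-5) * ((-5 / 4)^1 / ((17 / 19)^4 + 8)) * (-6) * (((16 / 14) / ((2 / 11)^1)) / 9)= 71676550 / 23647869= 3.03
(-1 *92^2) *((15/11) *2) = -23083.64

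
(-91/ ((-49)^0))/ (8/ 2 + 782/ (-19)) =1729/ 706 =2.45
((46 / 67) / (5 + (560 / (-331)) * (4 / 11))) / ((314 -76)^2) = 83743 / 30294768910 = 0.00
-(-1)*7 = 7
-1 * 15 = -15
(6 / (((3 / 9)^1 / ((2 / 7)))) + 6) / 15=26 / 35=0.74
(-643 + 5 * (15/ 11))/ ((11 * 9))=-6998/ 1089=-6.43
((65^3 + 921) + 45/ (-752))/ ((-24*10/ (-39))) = 2693737111/ 60160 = 44776.22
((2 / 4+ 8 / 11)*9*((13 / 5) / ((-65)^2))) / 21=0.00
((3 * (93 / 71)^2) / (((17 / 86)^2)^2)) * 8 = 11354576582016 / 421029361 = 26968.61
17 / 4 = 4.25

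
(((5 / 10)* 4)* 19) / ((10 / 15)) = 57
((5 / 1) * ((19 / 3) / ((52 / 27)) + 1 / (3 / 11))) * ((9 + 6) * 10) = 135625 / 26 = 5216.35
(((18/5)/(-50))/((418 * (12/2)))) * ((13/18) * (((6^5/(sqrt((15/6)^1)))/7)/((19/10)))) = -8424 * sqrt(10)/3474625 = -0.01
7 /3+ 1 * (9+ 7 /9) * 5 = 461 /9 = 51.22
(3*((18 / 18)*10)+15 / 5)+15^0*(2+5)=40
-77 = -77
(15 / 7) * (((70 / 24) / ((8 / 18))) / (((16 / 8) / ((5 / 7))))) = 1125 / 224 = 5.02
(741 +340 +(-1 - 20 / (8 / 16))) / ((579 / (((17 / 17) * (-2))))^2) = 4160 / 335241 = 0.01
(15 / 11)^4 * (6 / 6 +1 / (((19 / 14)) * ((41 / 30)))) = 5518125 / 1036849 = 5.32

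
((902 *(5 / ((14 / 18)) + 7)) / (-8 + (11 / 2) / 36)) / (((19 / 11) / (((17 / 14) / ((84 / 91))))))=-1175.55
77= 77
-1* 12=-12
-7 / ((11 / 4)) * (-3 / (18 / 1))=14 / 33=0.42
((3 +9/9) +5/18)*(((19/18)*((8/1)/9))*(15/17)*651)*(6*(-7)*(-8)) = 355567520/459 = 774656.91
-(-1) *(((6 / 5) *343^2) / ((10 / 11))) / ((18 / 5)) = 1294139 / 30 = 43137.97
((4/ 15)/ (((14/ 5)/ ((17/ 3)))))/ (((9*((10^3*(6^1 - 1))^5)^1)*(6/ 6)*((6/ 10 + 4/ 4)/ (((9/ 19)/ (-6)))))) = -17/ 17955000000000000000000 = -0.00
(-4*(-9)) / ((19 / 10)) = 360 / 19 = 18.95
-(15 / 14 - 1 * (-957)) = -958.07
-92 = -92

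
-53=-53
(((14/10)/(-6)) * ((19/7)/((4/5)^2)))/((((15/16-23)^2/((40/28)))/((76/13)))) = -577600/34018257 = -0.02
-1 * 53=-53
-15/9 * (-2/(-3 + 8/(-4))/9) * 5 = -10/27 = -0.37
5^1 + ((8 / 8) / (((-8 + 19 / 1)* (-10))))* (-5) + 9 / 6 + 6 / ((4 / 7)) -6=243 / 22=11.05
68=68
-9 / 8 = -1.12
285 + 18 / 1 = 303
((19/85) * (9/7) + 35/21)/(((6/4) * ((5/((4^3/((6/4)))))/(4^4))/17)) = 228589568/4725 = 48378.74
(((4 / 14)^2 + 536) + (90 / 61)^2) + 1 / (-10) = 981218951 / 1823290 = 538.16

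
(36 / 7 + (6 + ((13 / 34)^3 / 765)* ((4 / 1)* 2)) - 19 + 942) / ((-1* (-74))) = 12288243617 / 973437255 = 12.62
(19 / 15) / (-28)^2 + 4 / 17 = 47363 / 199920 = 0.24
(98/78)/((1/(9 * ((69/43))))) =10143/559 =18.14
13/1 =13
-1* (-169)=169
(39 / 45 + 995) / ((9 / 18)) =29876 / 15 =1991.73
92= 92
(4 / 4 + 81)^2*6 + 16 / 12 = 121036 / 3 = 40345.33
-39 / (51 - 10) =-39 / 41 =-0.95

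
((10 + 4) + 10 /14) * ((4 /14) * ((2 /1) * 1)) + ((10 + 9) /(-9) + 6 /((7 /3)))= 3911 /441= 8.87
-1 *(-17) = 17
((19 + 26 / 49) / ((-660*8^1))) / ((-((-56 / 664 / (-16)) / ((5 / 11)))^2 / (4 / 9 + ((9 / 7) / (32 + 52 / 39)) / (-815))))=911703390434 / 74584003725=12.22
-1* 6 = -6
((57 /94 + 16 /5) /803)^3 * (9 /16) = 51531588621 /860122269760336000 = 0.00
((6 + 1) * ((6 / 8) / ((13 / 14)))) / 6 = 0.94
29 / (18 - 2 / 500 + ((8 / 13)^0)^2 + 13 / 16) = 58000 / 39617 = 1.46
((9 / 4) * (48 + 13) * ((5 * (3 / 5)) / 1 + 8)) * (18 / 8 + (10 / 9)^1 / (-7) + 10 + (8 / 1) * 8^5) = 44328497785 / 112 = 395790158.79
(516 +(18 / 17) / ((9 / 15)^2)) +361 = 14959 / 17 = 879.94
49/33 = 1.48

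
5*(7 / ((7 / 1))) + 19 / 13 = 84 / 13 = 6.46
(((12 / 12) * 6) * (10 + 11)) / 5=126 / 5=25.20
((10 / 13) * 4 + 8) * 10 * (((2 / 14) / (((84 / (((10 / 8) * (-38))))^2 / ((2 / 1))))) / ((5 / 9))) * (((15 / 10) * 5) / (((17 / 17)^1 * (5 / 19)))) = 4629825 / 8918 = 519.16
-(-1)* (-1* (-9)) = 9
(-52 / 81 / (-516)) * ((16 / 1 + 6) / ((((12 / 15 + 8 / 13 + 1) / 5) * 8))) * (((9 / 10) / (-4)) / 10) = -1859 / 11665728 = -0.00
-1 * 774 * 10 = -7740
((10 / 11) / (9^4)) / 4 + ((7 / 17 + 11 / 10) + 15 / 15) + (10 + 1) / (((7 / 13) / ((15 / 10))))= 2847437609 / 85883490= 33.15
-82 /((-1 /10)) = 820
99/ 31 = 3.19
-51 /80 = -0.64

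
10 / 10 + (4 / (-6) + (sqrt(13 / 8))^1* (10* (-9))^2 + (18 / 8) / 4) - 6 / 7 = 13 / 336 + 2025* sqrt(26) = 10325.55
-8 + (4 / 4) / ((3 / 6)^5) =24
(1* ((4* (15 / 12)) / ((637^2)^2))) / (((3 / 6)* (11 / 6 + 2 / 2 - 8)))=-60 / 5104102922191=-0.00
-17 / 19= -0.89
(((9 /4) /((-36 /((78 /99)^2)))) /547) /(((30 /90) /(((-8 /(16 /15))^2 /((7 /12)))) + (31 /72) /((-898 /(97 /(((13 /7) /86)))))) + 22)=-443903850 /124231979521639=-0.00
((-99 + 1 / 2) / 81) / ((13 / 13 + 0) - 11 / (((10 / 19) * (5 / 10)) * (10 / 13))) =4925 / 216027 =0.02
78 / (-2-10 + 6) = -13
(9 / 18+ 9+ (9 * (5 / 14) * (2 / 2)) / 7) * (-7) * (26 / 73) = -12688 / 511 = -24.83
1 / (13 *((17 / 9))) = 9 / 221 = 0.04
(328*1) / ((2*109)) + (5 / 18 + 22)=46661 / 1962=23.78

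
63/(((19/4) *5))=252/95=2.65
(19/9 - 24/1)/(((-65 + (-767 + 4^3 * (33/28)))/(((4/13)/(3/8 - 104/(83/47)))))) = -228914/1504737585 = -0.00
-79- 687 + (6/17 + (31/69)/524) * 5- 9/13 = -6112101389/7990476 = -764.92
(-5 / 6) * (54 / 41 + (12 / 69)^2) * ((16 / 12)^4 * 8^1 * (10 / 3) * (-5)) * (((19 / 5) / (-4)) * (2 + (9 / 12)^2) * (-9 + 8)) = 444174400 / 385641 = 1151.78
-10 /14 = -5 /7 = -0.71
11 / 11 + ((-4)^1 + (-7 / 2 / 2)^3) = -535 / 64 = -8.36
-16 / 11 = -1.45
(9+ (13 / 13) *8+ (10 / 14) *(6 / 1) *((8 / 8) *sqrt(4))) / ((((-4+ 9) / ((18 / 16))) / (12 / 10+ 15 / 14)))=256149 / 19600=13.07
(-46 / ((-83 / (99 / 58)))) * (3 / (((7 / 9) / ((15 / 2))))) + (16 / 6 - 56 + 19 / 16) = -20040607 / 808752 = -24.78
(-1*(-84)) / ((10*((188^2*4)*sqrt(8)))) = 21*sqrt(2) / 1413760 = 0.00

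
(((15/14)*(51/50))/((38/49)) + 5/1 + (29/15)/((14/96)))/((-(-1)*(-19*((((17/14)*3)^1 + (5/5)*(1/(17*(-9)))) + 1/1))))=-3201525/14340364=-0.22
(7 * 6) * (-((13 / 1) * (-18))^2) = -2299752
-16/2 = -8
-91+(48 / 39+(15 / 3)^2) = -64.77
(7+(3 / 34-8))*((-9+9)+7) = -217 / 34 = -6.38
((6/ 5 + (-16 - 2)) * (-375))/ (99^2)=700/ 1089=0.64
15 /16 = 0.94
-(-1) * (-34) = -34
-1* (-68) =68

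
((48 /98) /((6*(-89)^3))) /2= -0.00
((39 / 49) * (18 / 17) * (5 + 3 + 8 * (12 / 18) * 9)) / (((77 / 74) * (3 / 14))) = 277056 / 1309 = 211.65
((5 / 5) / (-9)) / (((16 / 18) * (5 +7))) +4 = 383 / 96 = 3.99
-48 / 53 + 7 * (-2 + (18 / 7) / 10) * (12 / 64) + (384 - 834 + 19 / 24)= -5754547 / 12720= -452.40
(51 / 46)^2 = 2601 / 2116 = 1.23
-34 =-34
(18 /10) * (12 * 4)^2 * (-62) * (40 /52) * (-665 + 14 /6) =131068534.15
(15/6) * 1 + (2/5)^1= 29/10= 2.90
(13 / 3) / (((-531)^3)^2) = 0.00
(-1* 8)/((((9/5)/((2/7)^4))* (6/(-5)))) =1600/64827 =0.02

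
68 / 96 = 17 / 24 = 0.71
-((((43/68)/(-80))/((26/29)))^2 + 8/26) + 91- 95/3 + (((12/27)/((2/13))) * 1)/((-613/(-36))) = 2177774302168849/36789698150400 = 59.20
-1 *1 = -1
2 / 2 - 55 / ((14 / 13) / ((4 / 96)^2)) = 7349 / 8064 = 0.91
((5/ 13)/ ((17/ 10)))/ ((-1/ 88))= -4400/ 221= -19.91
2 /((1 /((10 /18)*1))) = 10 /9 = 1.11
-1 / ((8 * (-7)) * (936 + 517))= 0.00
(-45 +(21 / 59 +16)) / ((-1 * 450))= 169 / 2655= 0.06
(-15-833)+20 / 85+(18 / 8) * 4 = -14259 / 17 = -838.76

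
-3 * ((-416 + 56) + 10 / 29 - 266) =54432 / 29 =1876.97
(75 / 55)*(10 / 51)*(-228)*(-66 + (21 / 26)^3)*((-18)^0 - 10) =-14758432875 / 410839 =-35922.67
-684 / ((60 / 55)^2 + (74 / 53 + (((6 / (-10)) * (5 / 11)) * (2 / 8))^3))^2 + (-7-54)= -22256766242437645 / 136308263562769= -163.28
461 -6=455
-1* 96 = -96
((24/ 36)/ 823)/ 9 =2/ 22221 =0.00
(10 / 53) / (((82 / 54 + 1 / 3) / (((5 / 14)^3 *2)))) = 675 / 72716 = 0.01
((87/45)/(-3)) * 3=-29/15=-1.93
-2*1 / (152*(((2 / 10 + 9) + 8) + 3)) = -5 / 7676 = -0.00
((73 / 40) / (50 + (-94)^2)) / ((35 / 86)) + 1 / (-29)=-6129169 / 180385800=-0.03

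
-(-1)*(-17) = -17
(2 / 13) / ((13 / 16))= 32 / 169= 0.19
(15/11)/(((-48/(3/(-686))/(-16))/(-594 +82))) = 3840/3773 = 1.02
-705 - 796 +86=-1415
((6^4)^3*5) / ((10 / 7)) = 7618738176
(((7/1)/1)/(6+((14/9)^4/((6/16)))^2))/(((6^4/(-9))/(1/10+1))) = -3314597517/15484003602880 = -0.00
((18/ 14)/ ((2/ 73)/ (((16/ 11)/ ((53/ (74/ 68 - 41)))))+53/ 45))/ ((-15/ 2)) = -0.15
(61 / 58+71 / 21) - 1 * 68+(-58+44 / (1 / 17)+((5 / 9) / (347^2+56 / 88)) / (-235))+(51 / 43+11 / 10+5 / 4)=30809012527300997 / 48905622457020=629.97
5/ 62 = 0.08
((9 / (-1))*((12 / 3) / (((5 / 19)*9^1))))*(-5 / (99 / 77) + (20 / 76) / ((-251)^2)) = 33516496 / 567009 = 59.11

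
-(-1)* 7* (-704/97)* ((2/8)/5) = -1232/485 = -2.54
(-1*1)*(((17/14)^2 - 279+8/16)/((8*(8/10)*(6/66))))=2986335/6272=476.14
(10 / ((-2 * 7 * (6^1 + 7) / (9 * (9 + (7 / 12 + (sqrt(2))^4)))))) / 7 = -2445 / 2548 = -0.96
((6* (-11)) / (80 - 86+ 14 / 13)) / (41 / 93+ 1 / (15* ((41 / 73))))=2726295 / 113792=23.96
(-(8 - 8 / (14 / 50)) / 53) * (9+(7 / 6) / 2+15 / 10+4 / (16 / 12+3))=22476 / 4823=4.66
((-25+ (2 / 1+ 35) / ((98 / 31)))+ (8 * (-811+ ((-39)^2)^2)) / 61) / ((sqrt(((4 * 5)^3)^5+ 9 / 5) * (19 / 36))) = 32634403866 * sqrt(819200000000000000045) / 9304637440000000000511119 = 0.00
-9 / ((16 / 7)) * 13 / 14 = -117 / 32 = -3.66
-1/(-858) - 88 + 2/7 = -526805/6006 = -87.71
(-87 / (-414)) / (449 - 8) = 29 / 60858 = 0.00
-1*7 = -7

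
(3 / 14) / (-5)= -3 / 70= -0.04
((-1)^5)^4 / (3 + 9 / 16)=16 / 57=0.28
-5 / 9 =-0.56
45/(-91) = -45/91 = -0.49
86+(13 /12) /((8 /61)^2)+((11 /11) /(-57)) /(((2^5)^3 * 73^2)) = 1482910805887 /9953378304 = 148.99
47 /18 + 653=11801 /18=655.61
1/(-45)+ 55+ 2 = 2564/45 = 56.98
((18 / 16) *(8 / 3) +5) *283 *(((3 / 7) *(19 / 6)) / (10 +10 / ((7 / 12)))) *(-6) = -3396 / 5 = -679.20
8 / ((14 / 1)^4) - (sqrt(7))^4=-235297 / 4802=-49.00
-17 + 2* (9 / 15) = -79 / 5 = -15.80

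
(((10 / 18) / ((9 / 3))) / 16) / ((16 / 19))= 95 / 6912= 0.01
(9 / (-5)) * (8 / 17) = -72 / 85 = -0.85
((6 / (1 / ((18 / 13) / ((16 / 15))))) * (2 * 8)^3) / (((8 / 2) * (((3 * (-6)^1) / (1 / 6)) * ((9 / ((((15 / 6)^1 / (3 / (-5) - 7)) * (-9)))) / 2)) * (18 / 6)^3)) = -4000 / 2223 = -1.80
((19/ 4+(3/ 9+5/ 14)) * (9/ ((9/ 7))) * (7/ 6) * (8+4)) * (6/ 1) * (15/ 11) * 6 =287910/ 11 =26173.64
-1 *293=-293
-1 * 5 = -5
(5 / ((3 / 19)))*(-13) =-411.67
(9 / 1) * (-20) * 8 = -1440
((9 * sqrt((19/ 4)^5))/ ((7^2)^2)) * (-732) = -594567 * sqrt(19)/ 19208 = -134.93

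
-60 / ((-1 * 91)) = 60 / 91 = 0.66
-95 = -95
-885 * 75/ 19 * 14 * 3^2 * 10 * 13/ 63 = -17257500/ 19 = -908289.47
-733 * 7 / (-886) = 5131 / 886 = 5.79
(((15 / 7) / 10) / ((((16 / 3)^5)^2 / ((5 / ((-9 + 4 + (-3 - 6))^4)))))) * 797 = 705930795 / 591343741696999424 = 0.00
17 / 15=1.13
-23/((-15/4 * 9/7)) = 644/135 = 4.77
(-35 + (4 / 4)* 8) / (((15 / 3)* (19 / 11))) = -297 / 95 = -3.13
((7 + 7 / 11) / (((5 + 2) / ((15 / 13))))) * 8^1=1440 / 143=10.07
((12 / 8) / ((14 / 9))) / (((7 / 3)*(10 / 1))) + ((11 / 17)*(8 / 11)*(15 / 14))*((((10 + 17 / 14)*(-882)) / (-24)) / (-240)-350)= -23629887 / 133280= -177.30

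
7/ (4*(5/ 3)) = 21/ 20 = 1.05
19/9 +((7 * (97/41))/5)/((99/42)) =71363/20295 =3.52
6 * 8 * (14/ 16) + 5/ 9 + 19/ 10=4001/ 90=44.46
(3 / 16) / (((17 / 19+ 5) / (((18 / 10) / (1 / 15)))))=1539 / 1792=0.86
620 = 620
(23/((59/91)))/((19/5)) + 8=19433/1121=17.34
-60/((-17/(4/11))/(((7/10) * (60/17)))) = 10080/3179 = 3.17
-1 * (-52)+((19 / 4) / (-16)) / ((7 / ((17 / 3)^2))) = 204173 / 4032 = 50.64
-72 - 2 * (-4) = -64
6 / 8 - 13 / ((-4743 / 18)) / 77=0.75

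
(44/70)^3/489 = 0.00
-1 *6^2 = -36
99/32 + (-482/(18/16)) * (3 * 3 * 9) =-1110429/32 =-34700.91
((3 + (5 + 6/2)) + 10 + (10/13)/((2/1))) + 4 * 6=590/13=45.38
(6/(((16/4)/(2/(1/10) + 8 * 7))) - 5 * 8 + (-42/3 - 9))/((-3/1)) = -17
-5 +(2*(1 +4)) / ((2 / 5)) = 20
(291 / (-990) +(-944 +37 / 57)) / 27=-5916653 / 169290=-34.95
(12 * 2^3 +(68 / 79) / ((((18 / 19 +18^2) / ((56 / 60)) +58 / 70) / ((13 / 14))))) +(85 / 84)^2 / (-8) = 1908115796551 / 19902266496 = 95.87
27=27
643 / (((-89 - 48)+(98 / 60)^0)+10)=-643 / 126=-5.10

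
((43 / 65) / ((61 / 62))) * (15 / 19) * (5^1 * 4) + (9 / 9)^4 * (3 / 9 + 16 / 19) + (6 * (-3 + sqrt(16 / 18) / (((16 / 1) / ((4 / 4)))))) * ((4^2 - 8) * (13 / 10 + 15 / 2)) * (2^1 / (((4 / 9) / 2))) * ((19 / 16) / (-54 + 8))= 1591711723 / 5198115 - 1881 * sqrt(2) / 460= 300.43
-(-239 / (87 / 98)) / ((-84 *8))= -1673 / 4176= -0.40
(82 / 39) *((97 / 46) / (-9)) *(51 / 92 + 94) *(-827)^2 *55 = -1301363526180685 / 742716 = -1752168428.01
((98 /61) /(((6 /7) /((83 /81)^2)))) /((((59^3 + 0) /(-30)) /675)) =-590731750 /3044332917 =-0.19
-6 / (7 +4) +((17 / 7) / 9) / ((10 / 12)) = -256 / 1155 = -0.22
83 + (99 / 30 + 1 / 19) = 16407 / 190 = 86.35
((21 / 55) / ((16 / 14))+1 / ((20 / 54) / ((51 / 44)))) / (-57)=-127 / 2090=-0.06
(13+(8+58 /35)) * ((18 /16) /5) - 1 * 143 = -193063 /1400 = -137.90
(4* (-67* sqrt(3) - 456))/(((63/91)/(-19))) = 66196* sqrt(3)/9 + 150176/3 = 62798.09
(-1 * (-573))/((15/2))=382/5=76.40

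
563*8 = 4504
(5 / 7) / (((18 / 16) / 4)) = 160 / 63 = 2.54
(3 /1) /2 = 3 /2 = 1.50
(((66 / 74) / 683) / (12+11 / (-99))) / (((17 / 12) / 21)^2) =18860688 / 781455133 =0.02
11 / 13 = 0.85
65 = 65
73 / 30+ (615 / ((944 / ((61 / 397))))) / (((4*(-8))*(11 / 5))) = 4812205639 / 1978775040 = 2.43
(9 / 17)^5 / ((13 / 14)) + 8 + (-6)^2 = 812984890 / 18458141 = 44.04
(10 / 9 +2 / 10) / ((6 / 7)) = 413 / 270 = 1.53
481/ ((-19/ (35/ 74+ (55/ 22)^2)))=-12935/ 76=-170.20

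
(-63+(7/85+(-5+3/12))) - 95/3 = -101321/1020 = -99.33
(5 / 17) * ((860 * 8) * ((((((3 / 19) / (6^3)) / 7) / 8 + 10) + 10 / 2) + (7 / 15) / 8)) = 1240109035 / 40698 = 30471.01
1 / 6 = 0.17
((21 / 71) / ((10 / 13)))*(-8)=-1092 / 355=-3.08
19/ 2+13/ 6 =35/ 3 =11.67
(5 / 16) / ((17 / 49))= 245 / 272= 0.90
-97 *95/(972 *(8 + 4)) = -9215/11664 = -0.79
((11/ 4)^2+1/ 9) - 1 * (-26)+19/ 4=5533/ 144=38.42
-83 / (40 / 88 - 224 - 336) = 913 / 6155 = 0.15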